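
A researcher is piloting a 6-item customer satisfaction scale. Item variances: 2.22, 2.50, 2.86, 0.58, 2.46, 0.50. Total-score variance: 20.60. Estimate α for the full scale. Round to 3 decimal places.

sum of item variances = 2.22 + 2.50 + 2.86 + 0.58 + 2.46 + 0.50 = 11.12
α = (k/(k−1))·(1 − sum of item variances/σ²_total) = (6/5)·(1 − 11.12/20.60) = 0.552

α = 0.552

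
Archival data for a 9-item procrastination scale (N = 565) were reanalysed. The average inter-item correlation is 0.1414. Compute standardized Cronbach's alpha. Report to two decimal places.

Standardized α = k·r̄ / (1 + (k−1)·r̄) = 9 × 0.1414 / (1 + 8 × 0.1414)
  = 1.2726 / 2.1312 = 0.60

α = 0.60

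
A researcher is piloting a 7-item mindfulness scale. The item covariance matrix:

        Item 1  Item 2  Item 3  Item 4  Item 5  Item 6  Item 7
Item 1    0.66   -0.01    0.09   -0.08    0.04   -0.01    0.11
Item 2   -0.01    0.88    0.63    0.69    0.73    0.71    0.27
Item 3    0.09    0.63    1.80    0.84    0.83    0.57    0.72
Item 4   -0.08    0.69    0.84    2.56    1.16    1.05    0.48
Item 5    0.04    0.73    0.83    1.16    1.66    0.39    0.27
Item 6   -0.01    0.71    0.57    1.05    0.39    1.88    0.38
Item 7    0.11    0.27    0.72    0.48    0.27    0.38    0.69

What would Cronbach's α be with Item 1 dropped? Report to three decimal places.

Remaining items: Item 2, Item 3, Item 4, Item 5, Item 6, Item 7 (k = 6).
Σσᵢ² = 0.88 + 1.80 + 2.56 + 1.66 + 1.88 + 0.69 = 9.47
Var(T) = 9.47 + 2 × 9.72 = 28.91
α (item deleted) = (6/5)·(1 − 9.47/28.91) = 0.807

α = 0.807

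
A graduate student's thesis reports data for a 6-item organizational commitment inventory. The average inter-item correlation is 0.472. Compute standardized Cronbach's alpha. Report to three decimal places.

Standardized α = k·r̄ / (1 + (k−1)·r̄) = 6 × 0.472 / (1 + 5 × 0.472)
  = 2.8320 / 3.3600 = 0.843

α = 0.843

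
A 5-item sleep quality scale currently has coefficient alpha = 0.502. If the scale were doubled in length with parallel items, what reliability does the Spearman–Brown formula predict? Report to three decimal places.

Length factor m = 2
α' = m·α / (1 + (m−1)·α)
   = 2 × 0.502 / (1 + (2 − 1) × 0.502)
   = 1.0040 / 1.5020 = 0.668

predicted reliability = 0.668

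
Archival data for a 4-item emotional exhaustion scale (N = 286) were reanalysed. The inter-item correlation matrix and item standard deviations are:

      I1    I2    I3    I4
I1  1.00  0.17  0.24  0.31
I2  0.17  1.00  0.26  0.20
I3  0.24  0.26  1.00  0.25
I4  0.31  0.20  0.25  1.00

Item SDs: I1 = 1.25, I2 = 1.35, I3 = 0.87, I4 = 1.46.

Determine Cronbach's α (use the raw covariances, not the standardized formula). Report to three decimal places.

Cronbach's α = 0.539

Σσ²ᵢ = 1.25² + 1.35² + 0.87² + 1.46² = 6.2735
Covariances σ_ij = r_ij · s_i · s_j:
  σ(I1,I2) = 0.17 × 1.25 × 1.35 = 0.2869
  σ(I1,I3) = 0.24 × 1.25 × 0.87 = 0.2610
  σ(I1,I4) = 0.31 × 1.25 × 1.46 = 0.5657
  σ(I2,I3) = 0.26 × 1.35 × 0.87 = 0.3054
  σ(I2,I4) = 0.20 × 1.35 × 1.46 = 0.3942
  σ(I3,I4) = 0.25 × 0.87 × 1.46 = 0.3175
σ²_T = Σσ²ᵢ + 2·Σσ_ij = 6.2735 + 2 × 2.1307 = 10.5349
α = (4/3)·(1 − 6.2735/10.5349) = 0.539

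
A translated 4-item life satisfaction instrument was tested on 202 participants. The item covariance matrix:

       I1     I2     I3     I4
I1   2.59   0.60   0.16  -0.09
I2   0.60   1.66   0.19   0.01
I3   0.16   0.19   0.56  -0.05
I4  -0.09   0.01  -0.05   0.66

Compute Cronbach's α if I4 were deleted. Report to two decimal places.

α = 0.42

Remaining items: I1, I2, I3 (k = 3).
sum of item variances = 2.59 + 1.66 + 0.56 = 4.81
total variance = 4.81 + 2 × 0.95 = 6.71
α (item deleted) = (3/2)·(1 − 4.81/6.71) = 0.42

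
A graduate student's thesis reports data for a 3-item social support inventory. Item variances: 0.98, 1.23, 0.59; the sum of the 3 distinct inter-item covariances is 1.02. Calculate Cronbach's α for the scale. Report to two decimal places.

Σσ²ᵢ = 0.98 + 1.23 + 0.59 = 2.80
Sum of distinct covariances = 1.02
σ²_total = Σσ²ᵢ + 2·Σcov = 2.80 + 2 × 1.02 = 4.84
α = (3/2)·(1 − 2.80/4.84) = 0.63

Cronbach's α = 0.63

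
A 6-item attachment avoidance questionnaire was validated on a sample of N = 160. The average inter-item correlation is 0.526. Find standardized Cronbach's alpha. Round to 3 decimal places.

Standardized α = k·r̄ / (1 + (k−1)·r̄) = 6 × 0.526 / (1 + 5 × 0.526)
  = 3.1560 / 3.6300 = 0.869

standardized Cronbach's alpha = 0.869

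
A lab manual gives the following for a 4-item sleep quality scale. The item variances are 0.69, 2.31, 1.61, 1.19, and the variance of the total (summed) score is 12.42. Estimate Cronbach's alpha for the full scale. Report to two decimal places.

α = 0.71

sum of item variances = 0.69 + 2.31 + 1.61 + 1.19 = 5.80
α = (k/(k−1))·(1 − sum of item variances/σ²_T) = (4/3)·(1 − 5.80/12.42) = 0.71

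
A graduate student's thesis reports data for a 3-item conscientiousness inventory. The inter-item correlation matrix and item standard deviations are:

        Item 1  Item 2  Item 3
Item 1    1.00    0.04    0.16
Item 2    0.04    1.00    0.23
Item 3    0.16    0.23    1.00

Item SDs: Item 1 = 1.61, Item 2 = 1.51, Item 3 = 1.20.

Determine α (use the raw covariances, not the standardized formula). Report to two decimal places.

α = 0.31

Σσ²ᵢ = 1.61² + 1.51² + 1.20² = 6.3122
Covariances σ_ij = r_ij · s_i · s_j:
  σ(Item 1,Item 2) = 0.04 × 1.61 × 1.51 = 0.0972
  σ(Item 1,Item 3) = 0.16 × 1.61 × 1.20 = 0.3091
  σ(Item 2,Item 3) = 0.23 × 1.51 × 1.20 = 0.4168
σ²_T = Σσ²ᵢ + 2·Σσ_ij = 6.3122 + 2 × 0.8231 = 7.9584
α = (3/2)·(1 − 6.3122/7.9584) = 0.31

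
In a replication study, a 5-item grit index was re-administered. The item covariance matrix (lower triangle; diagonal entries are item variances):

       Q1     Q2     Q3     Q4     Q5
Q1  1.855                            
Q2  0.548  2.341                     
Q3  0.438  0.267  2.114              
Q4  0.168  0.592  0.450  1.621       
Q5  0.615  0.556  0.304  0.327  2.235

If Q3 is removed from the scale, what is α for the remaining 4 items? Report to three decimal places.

Remaining items: Q1, Q2, Q4, Q5 (k = 4).
Σσ²ᵢ = 1.855 + 2.341 + 1.621 + 2.235 = 8.052
σ²_T = 8.052 + 2 × 2.806 = 13.664
α (item deleted) = (4/3)·(1 − 8.052/13.664) = 0.548

α = 0.548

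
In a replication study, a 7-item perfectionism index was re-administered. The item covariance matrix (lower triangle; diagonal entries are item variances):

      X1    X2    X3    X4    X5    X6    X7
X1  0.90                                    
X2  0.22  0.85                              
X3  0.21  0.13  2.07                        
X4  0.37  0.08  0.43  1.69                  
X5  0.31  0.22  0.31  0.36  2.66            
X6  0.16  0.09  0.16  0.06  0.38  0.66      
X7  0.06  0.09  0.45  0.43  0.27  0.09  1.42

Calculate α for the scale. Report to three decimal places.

ΣVar(i) = 0.90 + 0.85 + 2.07 + 1.69 + 2.66 + 0.66 + 1.42 = 10.25
Sum of the distinct covariances = 4.88
σ²_T = 10.25 + 2 × 4.88 = 20.01
α = (k/(k−1))·(1 − ΣVar(i)/σ²_T) = (7/6)·(1 − 10.25/20.01) = 0.569

α = 0.569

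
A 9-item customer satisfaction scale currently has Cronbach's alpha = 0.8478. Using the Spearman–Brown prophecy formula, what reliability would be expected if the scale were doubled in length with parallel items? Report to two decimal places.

Length factor m = 2
α' = m·α / (1 + (m−1)·α)
   = 2 × 0.8478 / (1 + (2 − 1) × 0.8478)
   = 1.6956 / 1.8478 = 0.92

predicted reliability = 0.92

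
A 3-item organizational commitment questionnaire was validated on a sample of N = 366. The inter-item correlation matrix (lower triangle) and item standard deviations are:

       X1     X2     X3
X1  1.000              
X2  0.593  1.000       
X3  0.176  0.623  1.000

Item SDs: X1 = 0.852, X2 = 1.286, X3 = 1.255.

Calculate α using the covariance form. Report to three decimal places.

α = 0.724

Σσ²ᵢ = 0.852² + 1.286² + 1.255² = 3.9547
Covariances σ_ij = r_ij · s_i · s_j:
  σ(X1,X2) = 0.593 × 0.852 × 1.286 = 0.6497
  σ(X1,X3) = 0.176 × 0.852 × 1.255 = 0.1882
  σ(X2,X3) = 0.623 × 1.286 × 1.255 = 1.0055
σ²_T = Σσ²ᵢ + 2·Σσ_ij = 3.9547 + 2 × 1.8434 = 7.6415
α = (3/2)·(1 − 3.9547/7.6415) = 0.724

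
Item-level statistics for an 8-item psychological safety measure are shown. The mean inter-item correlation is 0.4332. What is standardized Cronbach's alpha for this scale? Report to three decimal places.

Standardized α = k·r̄ / (1 + (k−1)·r̄) = 8 × 0.4332 / (1 + 7 × 0.4332)
  = 3.4656 / 4.0324 = 0.859

standardized Cronbach's alpha = 0.859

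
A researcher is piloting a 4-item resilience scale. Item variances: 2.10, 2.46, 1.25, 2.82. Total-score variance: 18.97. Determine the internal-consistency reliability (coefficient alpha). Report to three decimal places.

Σσᵢ² = 2.10 + 2.46 + 1.25 + 2.82 = 8.63
α = (k/(k−1))·(1 − Σσᵢ²/σ²_total) = (4/3)·(1 − 8.63/18.97) = 0.727

α = 0.727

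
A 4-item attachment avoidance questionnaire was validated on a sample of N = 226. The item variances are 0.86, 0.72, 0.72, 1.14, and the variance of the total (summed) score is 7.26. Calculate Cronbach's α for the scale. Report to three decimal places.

sum of item variances = 0.86 + 0.72 + 0.72 + 1.14 = 3.44
α = (k/(k−1))·(1 − sum of item variances/σ²_total) = (4/3)·(1 − 3.44/7.26) = 0.702

α = 0.702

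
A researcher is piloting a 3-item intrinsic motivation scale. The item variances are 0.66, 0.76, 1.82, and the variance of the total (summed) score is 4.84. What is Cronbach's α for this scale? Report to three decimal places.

Cronbach's α = 0.496

sum of item variances = 0.66 + 0.76 + 1.82 = 3.24
α = (k/(k−1))·(1 − sum of item variances/σ²_total) = (3/2)·(1 − 3.24/4.84) = 0.496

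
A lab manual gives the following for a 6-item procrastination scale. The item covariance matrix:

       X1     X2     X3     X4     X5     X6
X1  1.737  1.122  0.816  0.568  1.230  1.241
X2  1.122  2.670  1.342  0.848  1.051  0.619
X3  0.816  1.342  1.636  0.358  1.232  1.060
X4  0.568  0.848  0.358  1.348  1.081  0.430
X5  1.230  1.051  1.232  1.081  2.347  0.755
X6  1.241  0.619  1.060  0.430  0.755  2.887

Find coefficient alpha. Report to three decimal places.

ΣVar(i) = 1.737 + 2.670 + 1.636 + 1.348 + 2.347 + 2.887 = 12.625
Sum of off-diagonal covariances = 13.753
Var(T) = 12.625 + 2 × 13.753 = 40.131
α = (k/(k−1))·(1 − ΣVar(i)/Var(T)) = (6/5)·(1 − 12.625/40.131) = 0.822

coefficient alpha = 0.822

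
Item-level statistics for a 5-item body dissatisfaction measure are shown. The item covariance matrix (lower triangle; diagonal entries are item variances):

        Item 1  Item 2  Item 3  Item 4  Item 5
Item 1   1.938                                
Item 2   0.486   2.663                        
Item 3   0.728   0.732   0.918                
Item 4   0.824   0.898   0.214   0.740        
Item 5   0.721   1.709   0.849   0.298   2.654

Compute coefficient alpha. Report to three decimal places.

sum of item variances = 1.938 + 2.663 + 0.918 + 0.740 + 2.654 = 8.913
Σ_{i<j} σ_ij = 7.459
total variance = 8.913 + 2 × 7.459 = 23.831
α = (k/(k−1))·(1 − sum of item variances/total variance) = (5/4)·(1 − 8.913/23.831) = 0.782

coefficient alpha = 0.782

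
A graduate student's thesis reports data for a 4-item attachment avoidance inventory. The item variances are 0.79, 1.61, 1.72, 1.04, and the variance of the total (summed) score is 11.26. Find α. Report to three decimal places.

ΣVar(i) = 0.79 + 1.61 + 1.72 + 1.04 = 5.16
α = (k/(k−1))·(1 − ΣVar(i)/total variance) = (4/3)·(1 − 5.16/11.26) = 0.722

α = 0.722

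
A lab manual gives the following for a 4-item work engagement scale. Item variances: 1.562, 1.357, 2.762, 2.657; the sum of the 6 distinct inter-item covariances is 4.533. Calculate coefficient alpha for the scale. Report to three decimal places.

sum of item variances = 1.562 + 1.357 + 2.762 + 2.657 = 8.338
Sum of distinct covariances = 4.533
Var(T) = sum of item variances + 2·Σcov = 8.338 + 2 × 4.533 = 17.404
α = (4/3)·(1 − 8.338/17.404) = 0.695

α = 0.695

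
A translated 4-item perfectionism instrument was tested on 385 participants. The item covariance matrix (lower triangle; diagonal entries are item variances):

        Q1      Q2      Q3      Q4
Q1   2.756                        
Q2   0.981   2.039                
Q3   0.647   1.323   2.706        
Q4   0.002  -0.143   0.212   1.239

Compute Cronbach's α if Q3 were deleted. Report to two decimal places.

Cronbach's α = 0.33

Remaining items: Q1, Q2, Q4 (k = 3).
Σσ²ᵢ = 2.756 + 2.039 + 1.239 = 6.034
σ²_total = 6.034 + 2 × 0.840 = 7.714
α (item deleted) = (3/2)·(1 − 6.034/7.714) = 0.33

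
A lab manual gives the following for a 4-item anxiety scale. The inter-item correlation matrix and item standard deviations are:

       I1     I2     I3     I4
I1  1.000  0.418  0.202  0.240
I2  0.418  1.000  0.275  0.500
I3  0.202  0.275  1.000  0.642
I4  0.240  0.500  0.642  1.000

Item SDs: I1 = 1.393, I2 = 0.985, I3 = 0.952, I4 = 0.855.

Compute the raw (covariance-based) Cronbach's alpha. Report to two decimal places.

Cronbach's alpha = 0.67

Σσ²ᵢ = 1.393² + 0.985² + 0.952² + 0.855² = 4.5480
Covariances σ_ij = r_ij · s_i · s_j:
  σ(I1,I2) = 0.418 × 1.393 × 0.985 = 0.5735
  σ(I1,I3) = 0.202 × 1.393 × 0.952 = 0.2679
  σ(I1,I4) = 0.240 × 1.393 × 0.855 = 0.2858
  σ(I2,I3) = 0.275 × 0.985 × 0.952 = 0.2579
  σ(I2,I4) = 0.500 × 0.985 × 0.855 = 0.4211
  σ(I3,I4) = 0.642 × 0.952 × 0.855 = 0.5226
σ²_T = Σσ²ᵢ + 2·Σσ_ij = 4.5480 + 2 × 2.3288 = 9.2056
α = (4/3)·(1 − 4.5480/9.2056) = 0.67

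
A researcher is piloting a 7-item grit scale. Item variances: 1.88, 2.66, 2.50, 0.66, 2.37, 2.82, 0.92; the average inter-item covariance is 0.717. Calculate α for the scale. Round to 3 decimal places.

α = 0.800

ΣVar(i) = 1.88 + 2.66 + 2.50 + 0.66 + 2.37 + 2.82 + 0.92 = 13.81
Sum of the 21 distinct covariances = 21 × 0.717 = 15.057
σ²_T = ΣVar(i) + 2·Σcov = 13.81 + 2 × 15.057 = 43.924
α = (7/6)·(1 − 13.81/43.924) = 0.800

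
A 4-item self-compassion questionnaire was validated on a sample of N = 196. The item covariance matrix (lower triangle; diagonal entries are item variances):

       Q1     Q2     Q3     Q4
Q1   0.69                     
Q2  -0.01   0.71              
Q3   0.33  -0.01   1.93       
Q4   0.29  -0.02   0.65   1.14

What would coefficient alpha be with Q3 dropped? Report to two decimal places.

coefficient alpha = 0.25

Remaining items: Q1, Q2, Q4 (k = 3).
ΣVar(i) = 0.69 + 0.71 + 1.14 = 2.54
Var(T) = 2.54 + 2 × 0.26 = 3.06
α (item deleted) = (3/2)·(1 − 2.54/3.06) = 0.25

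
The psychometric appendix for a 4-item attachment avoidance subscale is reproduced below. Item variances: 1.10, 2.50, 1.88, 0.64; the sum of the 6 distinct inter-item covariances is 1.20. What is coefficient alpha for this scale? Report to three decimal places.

α = 0.376

sum of item variances = 1.10 + 2.50 + 1.88 + 0.64 = 6.12
Sum of distinct covariances = 1.20
σ²_total = sum of item variances + 2·Σcov = 6.12 + 2 × 1.20 = 8.52
α = (4/3)·(1 − 6.12/8.52) = 0.376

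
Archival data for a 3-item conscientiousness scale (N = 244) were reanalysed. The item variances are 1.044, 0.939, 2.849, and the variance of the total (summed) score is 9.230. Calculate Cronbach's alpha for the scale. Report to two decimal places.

Cronbach's alpha = 0.71

ΣVar(i) = 1.044 + 0.939 + 2.849 = 4.832
α = (k/(k−1))·(1 − ΣVar(i)/σ²_T) = (3/2)·(1 − 4.832/9.230) = 0.71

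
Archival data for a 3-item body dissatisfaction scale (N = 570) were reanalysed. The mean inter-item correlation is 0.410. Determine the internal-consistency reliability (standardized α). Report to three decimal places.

Standardized α = k·r̄ / (1 + (k−1)·r̄) = 3 × 0.410 / (1 + 2 × 0.410)
  = 1.2300 / 1.8200 = 0.676

standardized α = 0.676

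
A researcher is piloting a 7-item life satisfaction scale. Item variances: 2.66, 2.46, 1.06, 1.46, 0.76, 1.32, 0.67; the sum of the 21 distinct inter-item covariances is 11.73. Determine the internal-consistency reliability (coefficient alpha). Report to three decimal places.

coefficient alpha = 0.809

sum of item variances = 2.66 + 2.46 + 1.06 + 1.46 + 0.76 + 1.32 + 0.67 = 10.39
Sum of distinct covariances = 11.73
σ²_T = sum of item variances + 2·Σcov = 10.39 + 2 × 11.73 = 33.85
α = (7/6)·(1 − 10.39/33.85) = 0.809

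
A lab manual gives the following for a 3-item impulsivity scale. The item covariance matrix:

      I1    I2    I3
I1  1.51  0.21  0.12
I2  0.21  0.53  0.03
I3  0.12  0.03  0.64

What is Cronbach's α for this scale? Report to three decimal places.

sum of item variances = 1.51 + 0.53 + 0.64 = 2.68
Σ_{i<j} σ_ij = 0.36
Var(T) = 2.68 + 2 × 0.36 = 3.40
α = (k/(k−1))·(1 − sum of item variances/Var(T)) = (3/2)·(1 − 2.68/3.40) = 0.318

Cronbach's α = 0.318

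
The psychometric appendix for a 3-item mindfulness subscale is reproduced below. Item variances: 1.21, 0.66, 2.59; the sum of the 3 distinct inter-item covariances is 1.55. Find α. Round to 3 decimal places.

α = 0.615

Σσ²ᵢ = 1.21 + 0.66 + 2.59 = 4.46
Sum of distinct covariances = 1.55
Var(T) = Σσ²ᵢ + 2·Σcov = 4.46 + 2 × 1.55 = 7.56
α = (3/2)·(1 − 4.46/7.56) = 0.615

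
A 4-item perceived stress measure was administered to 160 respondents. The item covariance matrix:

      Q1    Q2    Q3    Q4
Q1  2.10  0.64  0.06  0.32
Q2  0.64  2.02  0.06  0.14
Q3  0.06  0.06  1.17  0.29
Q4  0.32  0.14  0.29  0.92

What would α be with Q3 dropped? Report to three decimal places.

α = 0.456

Remaining items: Q1, Q2, Q4 (k = 3).
Σσ²ᵢ = 2.10 + 2.02 + 0.92 = 5.04
total variance = 5.04 + 2 × 1.10 = 7.24
α (item deleted) = (3/2)·(1 − 5.04/7.24) = 0.456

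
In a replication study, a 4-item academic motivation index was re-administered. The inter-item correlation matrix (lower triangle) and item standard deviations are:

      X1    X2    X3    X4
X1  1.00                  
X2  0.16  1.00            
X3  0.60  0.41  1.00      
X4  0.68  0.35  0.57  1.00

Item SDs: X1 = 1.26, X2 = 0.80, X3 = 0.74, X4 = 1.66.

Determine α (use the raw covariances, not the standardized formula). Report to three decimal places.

Σσ²ᵢ = 1.26² + 0.80² + 0.74² + 1.66² = 5.5308
Covariances σ_ij = r_ij · s_i · s_j:
  σ(X1,X2) = 0.16 × 1.26 × 0.80 = 0.1613
  σ(X1,X3) = 0.60 × 1.26 × 0.74 = 0.5594
  σ(X1,X4) = 0.68 × 1.26 × 1.66 = 1.4223
  σ(X2,X3) = 0.41 × 0.80 × 0.74 = 0.2427
  σ(X2,X4) = 0.35 × 0.80 × 1.66 = 0.4648
  σ(X3,X4) = 0.57 × 0.74 × 1.66 = 0.7002
σ²_T = Σσ²ᵢ + 2·Σσ_ij = 5.5308 + 2 × 3.5507 = 12.6322
α = (4/3)·(1 − 5.5308/12.6322) = 0.750

α = 0.750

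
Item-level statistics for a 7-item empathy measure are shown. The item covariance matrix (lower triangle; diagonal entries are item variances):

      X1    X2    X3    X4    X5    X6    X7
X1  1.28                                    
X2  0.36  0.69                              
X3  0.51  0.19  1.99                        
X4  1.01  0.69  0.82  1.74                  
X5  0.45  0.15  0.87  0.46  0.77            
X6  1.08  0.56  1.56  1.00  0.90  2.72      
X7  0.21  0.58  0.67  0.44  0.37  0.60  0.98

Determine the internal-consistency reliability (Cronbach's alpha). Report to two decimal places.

ΣVar(i) = 1.28 + 0.69 + 1.99 + 1.74 + 0.77 + 2.72 + 0.98 = 10.17
Σ_{i<j} σ_ij = 13.48
Var(T) = 10.17 + 2 × 13.48 = 37.13
α = (k/(k−1))·(1 − ΣVar(i)/Var(T)) = (7/6)·(1 − 10.17/37.13) = 0.85

Cronbach's alpha = 0.85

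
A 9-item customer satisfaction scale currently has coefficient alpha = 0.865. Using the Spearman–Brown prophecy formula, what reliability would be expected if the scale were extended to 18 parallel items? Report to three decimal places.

predicted reliability = 0.928

Length factor m = 18/9 = 2.0000
α' = m·α / (1 + (m−1)·α)
   = 18/9 × 0.865 / (1 + (18/9 − 1) × 0.865)
   = 1.7300 / 1.8650 = 0.928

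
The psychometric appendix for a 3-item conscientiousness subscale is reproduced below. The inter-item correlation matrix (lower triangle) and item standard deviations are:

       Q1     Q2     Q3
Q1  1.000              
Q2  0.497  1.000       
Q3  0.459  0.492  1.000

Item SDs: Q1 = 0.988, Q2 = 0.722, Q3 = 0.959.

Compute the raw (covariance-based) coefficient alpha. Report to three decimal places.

Σσ²ᵢ = 0.988² + 0.722² + 0.959² = 2.4171
Covariances σ_ij = r_ij · s_i · s_j:
  σ(Q1,Q2) = 0.497 × 0.988 × 0.722 = 0.3545
  σ(Q1,Q3) = 0.459 × 0.988 × 0.959 = 0.4349
  σ(Q2,Q3) = 0.492 × 0.722 × 0.959 = 0.3407
σ²_T = Σσ²ᵢ + 2·Σσ_ij = 2.4171 + 2 × 1.1301 = 4.6773
α = (3/2)·(1 − 2.4171/4.6773) = 0.725

coefficient alpha = 0.725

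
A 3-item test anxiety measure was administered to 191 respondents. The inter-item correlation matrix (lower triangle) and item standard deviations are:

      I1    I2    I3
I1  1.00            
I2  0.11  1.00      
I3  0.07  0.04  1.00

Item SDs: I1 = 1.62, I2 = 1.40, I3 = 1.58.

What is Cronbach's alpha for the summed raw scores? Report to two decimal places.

Σσ²ᵢ = 1.62² + 1.40² + 1.58² = 7.0808
Covariances σ_ij = r_ij · s_i · s_j:
  σ(I1,I2) = 0.11 × 1.62 × 1.40 = 0.2495
  σ(I1,I3) = 0.07 × 1.62 × 1.58 = 0.1792
  σ(I2,I3) = 0.04 × 1.40 × 1.58 = 0.0885
σ²_T = Σσ²ᵢ + 2·Σσ_ij = 7.0808 + 2 × 0.5172 = 8.1152
α = (3/2)·(1 − 7.0808/8.1152) = 0.19

Cronbach's alpha = 0.19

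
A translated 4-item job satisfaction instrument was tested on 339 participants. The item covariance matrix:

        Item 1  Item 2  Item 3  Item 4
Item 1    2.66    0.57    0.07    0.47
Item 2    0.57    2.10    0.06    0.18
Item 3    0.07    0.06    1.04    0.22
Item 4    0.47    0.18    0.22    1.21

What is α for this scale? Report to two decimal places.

Σσᵢ² = 2.66 + 2.10 + 1.04 + 1.21 = 7.01
Σ_{i<j} σ_ij = 1.57
Var(T) = 7.01 + 2 × 1.57 = 10.15
α = (k/(k−1))·(1 − Σσᵢ²/Var(T)) = (4/3)·(1 − 7.01/10.15) = 0.41

α = 0.41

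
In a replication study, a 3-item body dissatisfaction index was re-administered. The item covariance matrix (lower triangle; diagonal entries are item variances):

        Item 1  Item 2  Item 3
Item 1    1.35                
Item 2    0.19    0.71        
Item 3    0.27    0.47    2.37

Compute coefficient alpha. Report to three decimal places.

Σσᵢ² = 1.35 + 0.71 + 2.37 = 4.43
Sum of the distinct covariances = 0.93
total variance = 4.43 + 2 × 0.93 = 6.29
α = (k/(k−1))·(1 − Σσᵢ²/total variance) = (3/2)·(1 − 4.43/6.29) = 0.444

coefficient alpha = 0.444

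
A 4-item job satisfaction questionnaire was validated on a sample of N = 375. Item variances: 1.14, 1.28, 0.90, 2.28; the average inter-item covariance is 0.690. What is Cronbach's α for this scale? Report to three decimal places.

sum of item variances = 1.14 + 1.28 + 0.90 + 2.28 = 5.60
Sum of the 6 distinct covariances = 6 × 0.690 = 4.140
Var(T) = sum of item variances + 2·Σcov = 5.60 + 2 × 4.140 = 13.880
α = (4/3)·(1 − 5.60/13.880) = 0.795

Cronbach's α = 0.795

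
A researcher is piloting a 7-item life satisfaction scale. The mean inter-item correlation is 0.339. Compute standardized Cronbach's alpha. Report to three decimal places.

Standardized α = k·r̄ / (1 + (k−1)·r̄) = 7 × 0.339 / (1 + 6 × 0.339)
  = 2.3730 / 3.0340 = 0.782

standardized Cronbach's alpha = 0.782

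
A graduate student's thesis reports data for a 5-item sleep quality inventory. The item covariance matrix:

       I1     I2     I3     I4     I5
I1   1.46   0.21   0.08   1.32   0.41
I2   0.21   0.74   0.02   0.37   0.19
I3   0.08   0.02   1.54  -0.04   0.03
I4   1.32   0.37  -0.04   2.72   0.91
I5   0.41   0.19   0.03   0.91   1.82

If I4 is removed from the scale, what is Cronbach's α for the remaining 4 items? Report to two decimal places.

α = 0.34

Remaining items: I1, I2, I3, I5 (k = 4).
ΣVar(i) = 1.46 + 0.74 + 1.54 + 1.82 = 5.56
σ²_T = 5.56 + 2 × 0.94 = 7.44
α (item deleted) = (4/3)·(1 − 5.56/7.44) = 0.34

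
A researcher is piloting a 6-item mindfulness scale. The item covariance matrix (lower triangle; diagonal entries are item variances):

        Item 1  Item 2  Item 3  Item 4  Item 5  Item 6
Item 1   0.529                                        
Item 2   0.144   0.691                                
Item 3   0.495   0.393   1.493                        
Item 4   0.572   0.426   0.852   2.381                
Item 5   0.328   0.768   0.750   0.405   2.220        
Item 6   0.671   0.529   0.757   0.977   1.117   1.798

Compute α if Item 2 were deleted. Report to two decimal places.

Remaining items: Item 1, Item 3, Item 4, Item 5, Item 6 (k = 5).
sum of item variances = 0.529 + 1.493 + 2.381 + 2.220 + 1.798 = 8.421
σ²_T = 8.421 + 2 × 6.924 = 22.269
α (item deleted) = (5/4)·(1 − 8.421/22.269) = 0.78

α = 0.78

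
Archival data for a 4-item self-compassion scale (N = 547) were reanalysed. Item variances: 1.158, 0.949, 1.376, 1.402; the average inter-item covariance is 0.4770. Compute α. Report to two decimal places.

α = 0.72

Σσᵢ² = 1.158 + 0.949 + 1.376 + 1.402 = 4.885
Sum of the 6 distinct covariances = 6 × 0.4770 = 2.8620
σ²_T = Σσᵢ² + 2·Σcov = 4.885 + 2 × 2.8620 = 10.6090
α = (4/3)·(1 − 4.885/10.6090) = 0.72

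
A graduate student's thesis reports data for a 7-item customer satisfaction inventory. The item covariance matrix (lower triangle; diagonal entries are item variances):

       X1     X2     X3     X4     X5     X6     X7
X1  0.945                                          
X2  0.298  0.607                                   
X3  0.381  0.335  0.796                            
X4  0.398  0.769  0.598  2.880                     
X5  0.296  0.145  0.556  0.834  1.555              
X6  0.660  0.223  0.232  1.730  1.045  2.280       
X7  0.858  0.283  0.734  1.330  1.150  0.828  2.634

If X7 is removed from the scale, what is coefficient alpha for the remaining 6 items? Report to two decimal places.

coefficient alpha = 0.78

Remaining items: X1, X2, X3, X4, X5, X6 (k = 6).
sum of item variances = 0.945 + 0.607 + 0.796 + 2.880 + 1.555 + 2.280 = 9.063
σ²_T = 9.063 + 2 × 8.500 = 26.063
α (item deleted) = (6/5)·(1 − 9.063/26.063) = 0.78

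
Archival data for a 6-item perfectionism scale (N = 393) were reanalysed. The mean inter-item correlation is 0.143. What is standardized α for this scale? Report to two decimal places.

α = 0.50

Standardized α = k·r̄ / (1 + (k−1)·r̄) = 6 × 0.143 / (1 + 5 × 0.143)
  = 0.8580 / 1.7150 = 0.50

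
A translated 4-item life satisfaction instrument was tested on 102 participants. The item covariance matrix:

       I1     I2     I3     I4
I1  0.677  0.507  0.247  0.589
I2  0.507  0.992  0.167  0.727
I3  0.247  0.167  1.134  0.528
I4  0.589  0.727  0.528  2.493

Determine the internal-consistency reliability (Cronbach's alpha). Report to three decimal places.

Σσᵢ² = 0.677 + 0.992 + 1.134 + 2.493 = 5.296
Σ_{i<j} σ_ij = 2.765
total variance = 5.296 + 2 × 2.765 = 10.826
α = (k/(k−1))·(1 − Σσᵢ²/total variance) = (4/3)·(1 − 5.296/10.826) = 0.681

Cronbach's alpha = 0.681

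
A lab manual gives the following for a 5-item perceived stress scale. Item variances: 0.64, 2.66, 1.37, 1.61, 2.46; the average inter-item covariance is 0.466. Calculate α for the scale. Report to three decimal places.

Σσ²ᵢ = 0.64 + 2.66 + 1.37 + 1.61 + 2.46 = 8.74
Sum of the 10 distinct covariances = 10 × 0.466 = 4.660
σ²_T = Σσ²ᵢ + 2·Σcov = 8.74 + 2 × 4.660 = 18.060
α = (5/4)·(1 − 8.74/18.060) = 0.645

α = 0.645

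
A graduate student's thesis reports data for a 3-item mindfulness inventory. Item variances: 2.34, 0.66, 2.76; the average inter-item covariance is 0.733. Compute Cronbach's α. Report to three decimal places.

α = 0.649

ΣVar(i) = 2.34 + 0.66 + 2.76 = 5.76
Sum of the 3 distinct covariances = 3 × 0.733 = 2.199
Var(T) = ΣVar(i) + 2·Σcov = 5.76 + 2 × 2.199 = 10.158
α = (3/2)·(1 − 5.76/10.158) = 0.649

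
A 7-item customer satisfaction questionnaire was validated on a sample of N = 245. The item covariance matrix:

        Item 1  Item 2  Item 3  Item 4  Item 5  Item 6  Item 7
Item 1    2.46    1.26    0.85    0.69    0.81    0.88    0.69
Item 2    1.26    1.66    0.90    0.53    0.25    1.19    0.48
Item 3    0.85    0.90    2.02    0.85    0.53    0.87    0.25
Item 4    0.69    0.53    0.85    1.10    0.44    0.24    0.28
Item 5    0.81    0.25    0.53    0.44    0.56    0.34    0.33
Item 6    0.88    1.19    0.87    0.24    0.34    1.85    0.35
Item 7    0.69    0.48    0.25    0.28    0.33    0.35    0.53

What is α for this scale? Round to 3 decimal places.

sum of item variances = 2.46 + 1.66 + 2.02 + 1.10 + 0.56 + 1.85 + 0.53 = 10.18
Σ_{i<j} σ_ij = 13.01
total variance = 10.18 + 2 × 13.01 = 36.20
α = (k/(k−1))·(1 − sum of item variances/total variance) = (7/6)·(1 − 10.18/36.20) = 0.839

α = 0.839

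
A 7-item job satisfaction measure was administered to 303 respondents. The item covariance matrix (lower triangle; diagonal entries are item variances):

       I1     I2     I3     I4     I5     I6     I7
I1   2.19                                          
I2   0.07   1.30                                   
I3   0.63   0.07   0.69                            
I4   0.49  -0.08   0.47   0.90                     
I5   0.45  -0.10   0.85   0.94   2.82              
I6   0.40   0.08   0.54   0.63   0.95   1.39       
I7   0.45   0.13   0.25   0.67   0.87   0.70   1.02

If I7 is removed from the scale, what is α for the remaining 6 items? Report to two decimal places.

α = 0.69

Remaining items: I1, I2, I3, I4, I5, I6 (k = 6).
ΣVar(i) = 2.19 + 1.30 + 0.69 + 0.90 + 2.82 + 1.39 = 9.29
total variance = 9.29 + 2 × 6.39 = 22.07
α (item deleted) = (6/5)·(1 − 9.29/22.07) = 0.69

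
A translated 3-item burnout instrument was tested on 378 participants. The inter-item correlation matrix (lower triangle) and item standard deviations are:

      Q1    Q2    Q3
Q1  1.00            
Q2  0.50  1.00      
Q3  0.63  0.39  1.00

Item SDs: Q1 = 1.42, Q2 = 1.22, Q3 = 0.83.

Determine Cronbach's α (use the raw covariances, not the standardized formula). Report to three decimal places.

Σσ²ᵢ = 1.42² + 1.22² + 0.83² = 4.1937
Covariances σ_ij = r_ij · s_i · s_j:
  σ(Q1,Q2) = 0.50 × 1.42 × 1.22 = 0.8662
  σ(Q1,Q3) = 0.63 × 1.42 × 0.83 = 0.7425
  σ(Q2,Q3) = 0.39 × 1.22 × 0.83 = 0.3949
σ²_T = Σσ²ᵢ + 2·Σσ_ij = 4.1937 + 2 × 2.0036 = 8.2009
α = (3/2)·(1 − 4.1937/8.2009) = 0.733

α = 0.733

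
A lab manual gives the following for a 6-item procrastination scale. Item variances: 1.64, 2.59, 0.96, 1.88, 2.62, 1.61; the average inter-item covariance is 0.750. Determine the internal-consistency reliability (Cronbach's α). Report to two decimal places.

sum of item variances = 1.64 + 2.59 + 0.96 + 1.88 + 2.62 + 1.61 = 11.30
Sum of the 15 distinct covariances = 15 × 0.750 = 11.250
σ²_total = sum of item variances + 2·Σcov = 11.30 + 2 × 11.250 = 33.800
α = (6/5)·(1 − 11.30/33.800) = 0.80

α = 0.80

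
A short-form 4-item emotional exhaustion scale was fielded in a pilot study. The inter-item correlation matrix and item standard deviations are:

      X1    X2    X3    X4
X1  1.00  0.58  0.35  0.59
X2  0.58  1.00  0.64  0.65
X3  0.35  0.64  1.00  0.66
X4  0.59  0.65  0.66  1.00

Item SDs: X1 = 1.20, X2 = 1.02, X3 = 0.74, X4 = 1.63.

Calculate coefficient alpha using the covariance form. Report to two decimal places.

coefficient alpha = 0.82

Σσ²ᵢ = 1.20² + 1.02² + 0.74² + 1.63² = 5.6849
Covariances σ_ij = r_ij · s_i · s_j:
  σ(X1,X2) = 0.58 × 1.20 × 1.02 = 0.7099
  σ(X1,X3) = 0.35 × 1.20 × 0.74 = 0.3108
  σ(X1,X4) = 0.59 × 1.20 × 1.63 = 1.1540
  σ(X2,X3) = 0.64 × 1.02 × 0.74 = 0.4831
  σ(X2,X4) = 0.65 × 1.02 × 1.63 = 1.0807
  σ(X3,X4) = 0.66 × 0.74 × 1.63 = 0.7961
σ²_T = Σσ²ᵢ + 2·Σσ_ij = 5.6849 + 2 × 4.5346 = 14.7541
α = (4/3)·(1 − 5.6849/14.7541) = 0.82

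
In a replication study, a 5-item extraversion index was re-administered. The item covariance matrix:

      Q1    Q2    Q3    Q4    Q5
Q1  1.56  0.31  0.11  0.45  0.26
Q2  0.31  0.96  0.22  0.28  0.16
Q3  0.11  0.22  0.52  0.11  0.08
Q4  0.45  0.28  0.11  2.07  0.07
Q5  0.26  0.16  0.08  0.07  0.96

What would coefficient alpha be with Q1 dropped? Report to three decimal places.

α = 0.386

Remaining items: Q2, Q3, Q4, Q5 (k = 4).
ΣVar(i) = 0.96 + 0.52 + 2.07 + 0.96 = 4.51
Var(T) = 4.51 + 2 × 0.92 = 6.35
α (item deleted) = (4/3)·(1 − 4.51/6.35) = 0.386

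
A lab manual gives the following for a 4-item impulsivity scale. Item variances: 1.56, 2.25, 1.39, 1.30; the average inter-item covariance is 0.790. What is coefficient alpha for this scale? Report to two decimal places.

coefficient alpha = 0.79

Σσᵢ² = 1.56 + 2.25 + 1.39 + 1.30 = 6.50
Sum of the 6 distinct covariances = 6 × 0.790 = 4.740
total variance = Σσᵢ² + 2·Σcov = 6.50 + 2 × 4.740 = 15.980
α = (4/3)·(1 − 6.50/15.980) = 0.79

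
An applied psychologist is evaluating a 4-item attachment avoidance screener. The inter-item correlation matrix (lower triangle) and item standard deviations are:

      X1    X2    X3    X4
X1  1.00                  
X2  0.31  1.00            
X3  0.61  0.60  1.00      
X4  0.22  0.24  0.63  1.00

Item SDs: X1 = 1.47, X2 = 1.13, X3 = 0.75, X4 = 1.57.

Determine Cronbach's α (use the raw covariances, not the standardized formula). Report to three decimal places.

Σσ²ᵢ = 1.47² + 1.13² + 0.75² + 1.57² = 6.4652
Covariances σ_ij = r_ij · s_i · s_j:
  σ(X1,X2) = 0.31 × 1.47 × 1.13 = 0.5149
  σ(X1,X3) = 0.61 × 1.47 × 0.75 = 0.6725
  σ(X1,X4) = 0.22 × 1.47 × 1.57 = 0.5077
  σ(X2,X3) = 0.60 × 1.13 × 0.75 = 0.5085
  σ(X2,X4) = 0.24 × 1.13 × 1.57 = 0.4258
  σ(X3,X4) = 0.63 × 0.75 × 1.57 = 0.7418
σ²_T = Σσ²ᵢ + 2·Σσ_ij = 6.4652 + 2 × 3.3712 = 13.2076
α = (4/3)·(1 − 6.4652/13.2076) = 0.681

α = 0.681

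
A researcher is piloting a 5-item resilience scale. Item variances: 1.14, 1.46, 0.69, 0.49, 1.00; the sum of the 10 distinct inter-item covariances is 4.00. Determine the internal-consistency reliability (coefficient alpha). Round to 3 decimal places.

coefficient alpha = 0.782

ΣVar(i) = 1.14 + 1.46 + 0.69 + 0.49 + 1.00 = 4.78
Sum of distinct covariances = 4.00
σ²_T = ΣVar(i) + 2·Σcov = 4.78 + 2 × 4.00 = 12.78
α = (5/4)·(1 − 4.78/12.78) = 0.782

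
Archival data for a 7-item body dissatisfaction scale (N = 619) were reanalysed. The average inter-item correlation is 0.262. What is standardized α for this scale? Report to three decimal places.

Standardized α = k·r̄ / (1 + (k−1)·r̄) = 7 × 0.262 / (1 + 6 × 0.262)
  = 1.8340 / 2.5720 = 0.713

α = 0.713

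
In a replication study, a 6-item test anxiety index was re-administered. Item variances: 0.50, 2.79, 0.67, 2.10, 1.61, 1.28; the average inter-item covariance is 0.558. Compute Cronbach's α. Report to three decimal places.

Cronbach's α = 0.782

ΣVar(i) = 0.50 + 2.79 + 0.67 + 2.10 + 1.61 + 1.28 = 8.95
Sum of the 15 distinct covariances = 15 × 0.558 = 8.370
σ²_total = ΣVar(i) + 2·Σcov = 8.95 + 2 × 8.370 = 25.690
α = (6/5)·(1 − 8.95/25.690) = 0.782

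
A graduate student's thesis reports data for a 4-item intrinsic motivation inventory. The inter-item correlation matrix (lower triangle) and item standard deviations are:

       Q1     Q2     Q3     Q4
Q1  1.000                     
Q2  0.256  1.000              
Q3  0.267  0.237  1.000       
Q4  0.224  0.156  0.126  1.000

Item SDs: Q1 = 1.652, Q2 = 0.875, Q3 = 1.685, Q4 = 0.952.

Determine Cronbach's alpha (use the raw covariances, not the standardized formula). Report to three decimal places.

Σσ²ᵢ = 1.652² + 0.875² + 1.685² + 0.952² = 7.2403
Covariances σ_ij = r_ij · s_i · s_j:
  σ(Q1,Q2) = 0.256 × 1.652 × 0.875 = 0.3700
  σ(Q1,Q3) = 0.267 × 1.652 × 1.685 = 0.7432
  σ(Q1,Q4) = 0.224 × 1.652 × 0.952 = 0.3523
  σ(Q2,Q3) = 0.237 × 0.875 × 1.685 = 0.3494
  σ(Q2,Q4) = 0.156 × 0.875 × 0.952 = 0.1299
  σ(Q3,Q4) = 0.126 × 1.685 × 0.952 = 0.2021
σ²_T = Σσ²ᵢ + 2·Σσ_ij = 7.2403 + 2 × 2.1469 = 11.5341
α = (4/3)·(1 − 7.2403/11.5341) = 0.496

Cronbach's alpha = 0.496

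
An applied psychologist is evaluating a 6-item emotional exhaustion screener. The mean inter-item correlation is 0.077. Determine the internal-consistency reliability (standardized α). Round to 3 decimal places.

standardized α = 0.334

Standardized α = k·r̄ / (1 + (k−1)·r̄) = 6 × 0.077 / (1 + 5 × 0.077)
  = 0.4620 / 1.3850 = 0.334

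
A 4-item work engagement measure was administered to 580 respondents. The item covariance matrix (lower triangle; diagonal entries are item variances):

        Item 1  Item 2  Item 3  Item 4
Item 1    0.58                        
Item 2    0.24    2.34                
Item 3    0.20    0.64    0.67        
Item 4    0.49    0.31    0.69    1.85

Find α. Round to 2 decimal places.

α = 0.65

Σσ²ᵢ = 0.58 + 2.34 + 0.67 + 1.85 = 5.44
Sum of off-diagonal covariances = 2.57
σ²_T = 5.44 + 2 × 2.57 = 10.58
α = (k/(k−1))·(1 − Σσ²ᵢ/σ²_T) = (4/3)·(1 − 5.44/10.58) = 0.65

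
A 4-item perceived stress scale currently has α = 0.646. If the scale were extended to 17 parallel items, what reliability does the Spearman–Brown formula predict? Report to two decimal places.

predicted reliability = 0.89

Length factor m = 17/4 = 4.2500
α' = m·α / (1 + (m−1)·α)
   = 17/4 × 0.646 / (1 + (17/4 − 1) × 0.646)
   = 2.7455 / 3.0995 = 0.89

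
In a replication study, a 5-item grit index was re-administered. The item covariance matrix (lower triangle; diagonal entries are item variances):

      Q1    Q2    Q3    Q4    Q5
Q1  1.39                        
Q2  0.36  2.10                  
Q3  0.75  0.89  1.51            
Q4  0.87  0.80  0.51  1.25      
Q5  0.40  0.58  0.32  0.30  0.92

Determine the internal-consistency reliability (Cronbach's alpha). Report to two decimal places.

sum of item variances = 1.39 + 2.10 + 1.51 + 1.25 + 0.92 = 7.17
Σ_{i<j} σ_ij = 5.78
Var(T) = 7.17 + 2 × 5.78 = 18.73
α = (k/(k−1))·(1 − sum of item variances/Var(T)) = (5/4)·(1 − 7.17/18.73) = 0.77

Cronbach's alpha = 0.77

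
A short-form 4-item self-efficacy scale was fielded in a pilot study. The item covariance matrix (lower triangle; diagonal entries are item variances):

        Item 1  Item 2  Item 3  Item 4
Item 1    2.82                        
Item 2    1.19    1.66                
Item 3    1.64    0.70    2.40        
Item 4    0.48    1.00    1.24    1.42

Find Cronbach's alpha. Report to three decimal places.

α = 0.801

ΣVar(i) = 2.82 + 1.66 + 2.40 + 1.42 = 8.30
Sum of off-diagonal covariances = 6.25
total variance = 8.30 + 2 × 6.25 = 20.80
α = (k/(k−1))·(1 − ΣVar(i)/total variance) = (4/3)·(1 − 8.30/20.80) = 0.801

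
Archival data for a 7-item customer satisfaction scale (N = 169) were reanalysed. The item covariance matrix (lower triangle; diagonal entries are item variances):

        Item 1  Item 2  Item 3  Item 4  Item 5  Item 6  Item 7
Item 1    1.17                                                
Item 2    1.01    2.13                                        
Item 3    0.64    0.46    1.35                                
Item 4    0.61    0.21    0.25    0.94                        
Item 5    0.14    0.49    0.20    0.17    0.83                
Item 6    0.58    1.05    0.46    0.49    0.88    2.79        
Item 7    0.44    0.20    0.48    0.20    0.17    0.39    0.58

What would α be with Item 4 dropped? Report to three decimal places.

Remaining items: Item 1, Item 2, Item 3, Item 5, Item 6, Item 7 (k = 6).
ΣVar(i) = 1.17 + 2.13 + 1.35 + 0.83 + 2.79 + 0.58 = 8.85
total variance = 8.85 + 2 × 7.59 = 24.03
α (item deleted) = (6/5)·(1 − 8.85/24.03) = 0.758

α = 0.758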